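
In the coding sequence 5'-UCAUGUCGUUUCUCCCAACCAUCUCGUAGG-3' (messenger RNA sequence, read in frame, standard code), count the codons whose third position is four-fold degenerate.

6

Codon 1 UCA (Ser): third position 4-fold.
Codon 2 UGU (Cys): third position 2-fold.
Codon 3 CGU (Arg): third position 4-fold.
Codon 4 UUC (Phe): third position 2-fold.
Codon 5 UCC (Ser): third position 4-fold.
Codon 6 CAA (Gln): third position 2-fold.
Codon 7 CCA (Pro): third position 4-fold.
Codon 8 UCU (Ser): third position 4-fold.
Codon 9 CGU (Arg): third position 4-fold.
Codon 10 AGG (Arg): third position 2-fold.
Four-fold degenerate third positions: 6.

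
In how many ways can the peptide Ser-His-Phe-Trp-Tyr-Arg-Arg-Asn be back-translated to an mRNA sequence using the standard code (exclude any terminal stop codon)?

3456

Ser: 6 codons.
His: 2 codons.
Phe: 2 codons.
Trp: 1 codon.
Tyr: 2 codons.
Arg: 6 codons.
Arg: 6 codons.
Asn: 2 codons.
6 × 2 × 2 × 1 × 2 × 6 × 6 × 2 = 3456.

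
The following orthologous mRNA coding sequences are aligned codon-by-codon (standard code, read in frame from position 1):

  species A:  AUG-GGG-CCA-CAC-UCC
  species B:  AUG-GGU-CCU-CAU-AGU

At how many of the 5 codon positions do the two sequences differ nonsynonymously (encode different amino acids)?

0

Codon 1: AUG Met / AUG Met — identical.
Codon 2: GGG Gly / GGU Gly — synonymous.
Codon 3: CCA Pro / CCU Pro — synonymous.
Codon 4: CAC His / CAU His — synonymous.
Codon 5: UCC Ser / AGU Ser — synonymous.
Nonsynonymous differences: 0.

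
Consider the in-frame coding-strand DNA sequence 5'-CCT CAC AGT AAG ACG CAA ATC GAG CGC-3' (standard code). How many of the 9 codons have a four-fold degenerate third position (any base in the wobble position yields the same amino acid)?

Codon 1 CCT (Pro): third position 4-fold.
Codon 2 CAC (His): third position 2-fold.
Codon 3 AGT (Ser): third position 2-fold.
Codon 4 AAG (Lys): third position 2-fold.
Codon 5 ACG (Thr): third position 4-fold.
Codon 6 CAA (Gln): third position 2-fold.
Codon 7 ATC (Ile): third position 3-fold.
Codon 8 GAG (Glu): third position 2-fold.
Codon 9 CGC (Arg): third position 4-fold.
Four-fold degenerate third positions: 3.

3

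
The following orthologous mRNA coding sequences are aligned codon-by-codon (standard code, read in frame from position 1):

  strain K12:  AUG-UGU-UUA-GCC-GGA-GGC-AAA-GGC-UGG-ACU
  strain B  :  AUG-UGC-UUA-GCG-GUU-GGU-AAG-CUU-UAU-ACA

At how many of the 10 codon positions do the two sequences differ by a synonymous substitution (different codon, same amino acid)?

5

Codon 1: AUG Met / AUG Met — identical.
Codon 2: UGU Cys / UGC Cys — synonymous.
Codon 3: UUA Leu / UUA Leu — identical.
Codon 4: GCC Ala / GCG Ala — synonymous.
Codon 5: GGA Gly / GUU Val — nonsynonymous.
Codon 6: GGC Gly / GGU Gly — synonymous.
Codon 7: AAA Lys / AAG Lys — synonymous.
Codon 8: GGC Gly / CUU Leu — nonsynonymous.
Codon 9: UGG Trp / UAU Tyr — nonsynonymous.
Codon 10: ACU Thr / ACA Thr — synonymous.
Synonymous differences: 5.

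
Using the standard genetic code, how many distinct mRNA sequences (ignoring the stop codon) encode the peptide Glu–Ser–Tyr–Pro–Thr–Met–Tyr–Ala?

3072

Glu: 2 codons.
Ser: 6 codons.
Tyr: 2 codons.
Pro: 4 codons.
Thr: 4 codons.
Met: 1 codon.
Tyr: 2 codons.
Ala: 4 codons.
2 × 6 × 2 × 4 × 4 × 1 × 2 × 4 = 3072.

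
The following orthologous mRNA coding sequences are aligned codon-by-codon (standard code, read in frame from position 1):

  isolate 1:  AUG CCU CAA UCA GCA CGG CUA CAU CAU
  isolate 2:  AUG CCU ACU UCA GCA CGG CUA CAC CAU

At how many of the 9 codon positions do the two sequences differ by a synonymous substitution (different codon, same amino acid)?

1

Codon 1: AUG Met / AUG Met — identical.
Codon 2: CCU Pro / CCU Pro — identical.
Codon 3: CAA Gln / ACU Thr — nonsynonymous.
Codon 4: UCA Ser / UCA Ser — identical.
Codon 5: GCA Ala / GCA Ala — identical.
Codon 6: CGG Arg / CGG Arg — identical.
Codon 7: CUA Leu / CUA Leu — identical.
Codon 8: CAU His / CAC His — synonymous.
Codon 9: CAU His / CAU His — identical.
Synonymous differences: 1.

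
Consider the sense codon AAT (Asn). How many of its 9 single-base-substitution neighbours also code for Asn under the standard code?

1

Position 1: none → 0 synonymous.
Position 2: none → 0 synonymous.
Position 3: AAC → 1 synonymous.
Total: 0 + 0 + 1 = 1.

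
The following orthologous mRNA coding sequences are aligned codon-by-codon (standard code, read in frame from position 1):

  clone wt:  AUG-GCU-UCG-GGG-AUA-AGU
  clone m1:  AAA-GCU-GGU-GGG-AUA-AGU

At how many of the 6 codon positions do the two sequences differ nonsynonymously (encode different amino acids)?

2

Codon 1: AUG Met / AAA Lys — nonsynonymous.
Codon 2: GCU Ala / GCU Ala — identical.
Codon 3: UCG Ser / GGU Gly — nonsynonymous.
Codon 4: GGG Gly / GGG Gly — identical.
Codon 5: AUA Ile / AUA Ile — identical.
Codon 6: AGU Ser / AGU Ser — identical.
Nonsynonymous differences: 2.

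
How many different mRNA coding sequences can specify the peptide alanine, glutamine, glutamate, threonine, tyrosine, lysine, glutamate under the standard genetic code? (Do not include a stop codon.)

Ala: 4 codons.
Gln: 2 codons.
Glu: 2 codons.
Thr: 4 codons.
Tyr: 2 codons.
Lys: 2 codons.
Glu: 2 codons.
4 × 2 × 2 × 4 × 2 × 2 × 2 = 512.

512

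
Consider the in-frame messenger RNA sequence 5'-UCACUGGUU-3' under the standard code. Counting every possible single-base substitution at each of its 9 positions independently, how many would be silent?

Codon 1 (UCA, Ser): 3 synonymous substitutions.
Codon 2 (CUG, Leu): 4 synonymous substitutions.
Codon 3 (GUU, Val): 3 synonymous substitutions.
Total: 3 + 4 + 3 = 10.

10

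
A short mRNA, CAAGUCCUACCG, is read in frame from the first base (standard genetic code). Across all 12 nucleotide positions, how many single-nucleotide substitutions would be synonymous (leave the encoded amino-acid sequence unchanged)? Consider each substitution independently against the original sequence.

Codon 1 (CAA, Gln): 1 synonymous substitution.
Codon 2 (GUC, Val): 3 synonymous substitutions.
Codon 3 (CUA, Leu): 4 synonymous substitutions.
Codon 4 (CCG, Pro): 3 synonymous substitutions.
Total: 1 + 3 + 4 + 3 = 11.

11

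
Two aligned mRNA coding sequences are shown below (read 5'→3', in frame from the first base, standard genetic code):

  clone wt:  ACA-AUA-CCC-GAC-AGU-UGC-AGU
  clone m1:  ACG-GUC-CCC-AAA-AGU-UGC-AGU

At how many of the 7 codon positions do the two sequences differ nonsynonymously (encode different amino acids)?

2

Codon 1: ACA Thr / ACG Thr — synonymous.
Codon 2: AUA Ile / GUC Val — nonsynonymous.
Codon 3: CCC Pro / CCC Pro — identical.
Codon 4: GAC Asp / AAA Lys — nonsynonymous.
Codon 5: AGU Ser / AGU Ser — identical.
Codon 6: UGC Cys / UGC Cys — identical.
Codon 7: AGU Ser / AGU Ser — identical.
Nonsynonymous differences: 2.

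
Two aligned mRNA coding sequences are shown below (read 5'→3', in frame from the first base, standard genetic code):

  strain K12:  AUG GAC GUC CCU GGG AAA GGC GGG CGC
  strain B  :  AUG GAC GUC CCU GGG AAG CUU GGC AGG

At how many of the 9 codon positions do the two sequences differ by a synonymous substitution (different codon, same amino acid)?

3

Codon 1: AUG Met / AUG Met — identical.
Codon 2: GAC Asp / GAC Asp — identical.
Codon 3: GUC Val / GUC Val — identical.
Codon 4: CCU Pro / CCU Pro — identical.
Codon 5: GGG Gly / GGG Gly — identical.
Codon 6: AAA Lys / AAG Lys — synonymous.
Codon 7: GGC Gly / CUU Leu — nonsynonymous.
Codon 8: GGG Gly / GGC Gly — synonymous.
Codon 9: CGC Arg / AGG Arg — synonymous.
Synonymous differences: 3.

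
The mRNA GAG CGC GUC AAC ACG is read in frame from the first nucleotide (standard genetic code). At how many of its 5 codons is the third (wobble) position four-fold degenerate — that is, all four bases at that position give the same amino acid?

Codon 1 GAG (Glu): third position 2-fold.
Codon 2 CGC (Arg): third position 4-fold.
Codon 3 GUC (Val): third position 4-fold.
Codon 4 AAC (Asn): third position 2-fold.
Codon 5 ACG (Thr): third position 4-fold.
Four-fold degenerate third positions: 3.

3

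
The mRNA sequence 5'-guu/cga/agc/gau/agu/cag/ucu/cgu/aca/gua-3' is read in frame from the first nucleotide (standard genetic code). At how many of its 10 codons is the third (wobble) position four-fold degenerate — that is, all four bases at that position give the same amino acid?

6

Codon 1 GUU (Val): third position 4-fold.
Codon 2 CGA (Arg): third position 4-fold.
Codon 3 AGC (Ser): third position 2-fold.
Codon 4 GAU (Asp): third position 2-fold.
Codon 5 AGU (Ser): third position 2-fold.
Codon 6 CAG (Gln): third position 2-fold.
Codon 7 UCU (Ser): third position 4-fold.
Codon 8 CGU (Arg): third position 4-fold.
Codon 9 ACA (Thr): third position 4-fold.
Codon 10 GUA (Val): third position 4-fold.
Four-fold degenerate third positions: 6.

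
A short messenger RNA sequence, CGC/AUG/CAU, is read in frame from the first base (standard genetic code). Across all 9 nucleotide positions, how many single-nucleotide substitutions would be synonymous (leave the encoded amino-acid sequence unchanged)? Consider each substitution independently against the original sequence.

Codon 1 (CGC, Arg): 3 synonymous substitutions.
Codon 2 (AUG, Met): 0 synonymous substitutions.
Codon 3 (CAU, His): 1 synonymous substitution.
Total: 3 + 0 + 1 = 4.

4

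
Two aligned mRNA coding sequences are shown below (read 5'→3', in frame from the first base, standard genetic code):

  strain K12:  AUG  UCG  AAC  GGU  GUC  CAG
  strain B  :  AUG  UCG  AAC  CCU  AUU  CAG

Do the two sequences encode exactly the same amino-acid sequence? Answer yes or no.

Codon 1: AUG Met / AUG Met — identical.
Codon 2: UCG Ser / UCG Ser — identical.
Codon 3: AAC Asn / AAC Asn — identical.
Codon 4: GGU Gly / CCU Pro — nonsynonymous.
Codon 5: GUC Val / AUU Ile — nonsynonymous.
Codon 6: CAG Gln / CAG Gln — identical.
Nonsynonymous differences: 2 → different protein.

no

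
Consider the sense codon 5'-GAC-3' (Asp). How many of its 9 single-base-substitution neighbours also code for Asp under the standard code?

Position 1: none → 0 synonymous.
Position 2: none → 0 synonymous.
Position 3: GAU → 1 synonymous.
Total: 0 + 0 + 1 = 1.

1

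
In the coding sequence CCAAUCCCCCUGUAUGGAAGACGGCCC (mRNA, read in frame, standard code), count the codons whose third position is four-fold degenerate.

6

Codon 1 CCA (Pro): third position 4-fold.
Codon 2 AUC (Ile): third position 3-fold.
Codon 3 CCC (Pro): third position 4-fold.
Codon 4 CUG (Leu): third position 4-fold.
Codon 5 UAU (Tyr): third position 2-fold.
Codon 6 GGA (Gly): third position 4-fold.
Codon 7 AGA (Arg): third position 2-fold.
Codon 8 CGG (Arg): third position 4-fold.
Codon 9 CCC (Pro): third position 4-fold.
Four-fold degenerate third positions: 6.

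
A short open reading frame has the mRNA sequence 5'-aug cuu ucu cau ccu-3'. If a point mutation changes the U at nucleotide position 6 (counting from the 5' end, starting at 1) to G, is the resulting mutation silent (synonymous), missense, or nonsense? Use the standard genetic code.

silent

Position 6 falls in codon 2: CUU → Leu.
After the substitution the codon is CUG → Leu.
Both encode Leu, so the change is synonymous.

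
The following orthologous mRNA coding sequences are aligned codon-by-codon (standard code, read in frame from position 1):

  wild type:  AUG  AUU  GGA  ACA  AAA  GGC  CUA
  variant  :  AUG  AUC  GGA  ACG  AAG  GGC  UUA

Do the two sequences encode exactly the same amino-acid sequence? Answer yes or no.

yes

Codon 1: AUG Met / AUG Met — identical.
Codon 2: AUU Ile / AUC Ile — synonymous.
Codon 3: GGA Gly / GGA Gly — identical.
Codon 4: ACA Thr / ACG Thr — synonymous.
Codon 5: AAA Lys / AAG Lys — synonymous.
Codon 6: GGC Gly / GGC Gly — identical.
Codon 7: CUA Leu / UUA Leu — synonymous.
Nonsynonymous differences: 0 → same protein.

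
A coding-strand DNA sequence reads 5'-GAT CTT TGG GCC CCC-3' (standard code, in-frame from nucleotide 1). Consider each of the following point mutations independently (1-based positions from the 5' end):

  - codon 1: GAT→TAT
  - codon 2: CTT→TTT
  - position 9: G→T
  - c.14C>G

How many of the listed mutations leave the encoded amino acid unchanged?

Codon 1: GAT (Asp) → TAT (Tyr) — missense.
Codon 2: CTT (Leu) → TTT (Phe) — missense.
Codon 3: TGG (Trp) → TGT (Cys) — missense.
Codon 5: CCC (Pro) → CGC (Arg) — missense.
Synonymous: 0 of 4.

0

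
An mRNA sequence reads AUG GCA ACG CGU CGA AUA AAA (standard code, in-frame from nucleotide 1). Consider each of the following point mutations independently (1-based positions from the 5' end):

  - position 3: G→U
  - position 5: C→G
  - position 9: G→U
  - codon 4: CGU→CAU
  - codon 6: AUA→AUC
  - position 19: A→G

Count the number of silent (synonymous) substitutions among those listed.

2

Codon 1: AUG (Met) → AUU (Ile) — missense.
Codon 2: GCA (Ala) → GGA (Gly) — missense.
Codon 3: ACG (Thr) → ACU (Thr) — synonymous.
Codon 4: CGU (Arg) → CAU (His) — missense.
Codon 6: AUA (Ile) → AUC (Ile) — synonymous.
Codon 7: AAA (Lys) → GAA (Glu) — missense.
Synonymous: 2 of 6.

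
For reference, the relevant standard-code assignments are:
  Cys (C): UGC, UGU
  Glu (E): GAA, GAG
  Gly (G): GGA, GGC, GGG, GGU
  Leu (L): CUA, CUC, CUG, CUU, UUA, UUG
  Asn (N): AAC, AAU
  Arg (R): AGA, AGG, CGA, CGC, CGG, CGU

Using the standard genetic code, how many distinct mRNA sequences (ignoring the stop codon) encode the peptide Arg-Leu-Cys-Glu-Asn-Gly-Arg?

Arg: 6 codons.
Leu: 6 codons.
Cys: 2 codons.
Glu: 2 codons.
Asn: 2 codons.
Gly: 4 codons.
Arg: 6 codons.
6 × 6 × 2 × 2 × 2 × 4 × 6 = 6912.

6912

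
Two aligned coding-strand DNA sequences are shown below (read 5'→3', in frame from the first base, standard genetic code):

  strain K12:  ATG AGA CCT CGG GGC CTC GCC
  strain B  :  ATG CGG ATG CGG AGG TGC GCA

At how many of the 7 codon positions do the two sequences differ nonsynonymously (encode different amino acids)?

3

Codon 1: ATG Met / ATG Met — identical.
Codon 2: AGA Arg / CGG Arg — synonymous.
Codon 3: CCT Pro / ATG Met — nonsynonymous.
Codon 4: CGG Arg / CGG Arg — identical.
Codon 5: GGC Gly / AGG Arg — nonsynonymous.
Codon 6: CTC Leu / TGC Cys — nonsynonymous.
Codon 7: GCC Ala / GCA Ala — synonymous.
Nonsynonymous differences: 3.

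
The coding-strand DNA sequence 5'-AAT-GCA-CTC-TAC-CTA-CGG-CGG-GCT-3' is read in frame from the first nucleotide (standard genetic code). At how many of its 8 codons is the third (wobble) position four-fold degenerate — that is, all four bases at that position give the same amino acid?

Codon 1 AAT (Asn): third position 2-fold.
Codon 2 GCA (Ala): third position 4-fold.
Codon 3 CTC (Leu): third position 4-fold.
Codon 4 TAC (Tyr): third position 2-fold.
Codon 5 CTA (Leu): third position 4-fold.
Codon 6 CGG (Arg): third position 4-fold.
Codon 7 CGG (Arg): third position 4-fold.
Codon 8 GCT (Ala): third position 4-fold.
Four-fold degenerate third positions: 6.

6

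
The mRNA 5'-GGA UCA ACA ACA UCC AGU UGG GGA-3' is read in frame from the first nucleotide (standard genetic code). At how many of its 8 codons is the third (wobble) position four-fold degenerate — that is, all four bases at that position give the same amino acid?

Codon 1 GGA (Gly): third position 4-fold.
Codon 2 UCA (Ser): third position 4-fold.
Codon 3 ACA (Thr): third position 4-fold.
Codon 4 ACA (Thr): third position 4-fold.
Codon 5 UCC (Ser): third position 4-fold.
Codon 6 AGU (Ser): third position 2-fold.
Codon 7 UGG (Trp): third position 1-fold.
Codon 8 GGA (Gly): third position 4-fold.
Four-fold degenerate third positions: 6.

6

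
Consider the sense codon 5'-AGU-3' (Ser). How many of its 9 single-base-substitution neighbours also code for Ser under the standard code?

Position 1: none → 0 synonymous.
Position 2: none → 0 synonymous.
Position 3: AGC → 1 synonymous.
Total: 0 + 0 + 1 = 1.

1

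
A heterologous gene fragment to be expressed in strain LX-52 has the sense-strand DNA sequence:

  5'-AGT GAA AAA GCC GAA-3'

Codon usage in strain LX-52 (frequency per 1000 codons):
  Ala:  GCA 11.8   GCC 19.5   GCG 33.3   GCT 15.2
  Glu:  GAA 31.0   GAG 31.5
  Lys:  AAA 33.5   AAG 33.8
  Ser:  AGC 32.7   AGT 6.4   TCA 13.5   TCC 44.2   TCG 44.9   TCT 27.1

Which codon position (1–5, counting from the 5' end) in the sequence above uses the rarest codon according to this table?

1

Codon 1 AGT (Ser): 6.4 per 1000.
Codon 2 GAA (Glu): 31.0 per 1000.
Codon 3 AAA (Lys): 33.5 per 1000.
Codon 4 GCC (Ala): 19.5 per 1000.
Codon 5 GAA (Glu): 31.0 per 1000.
Lowest frequency is 6.4 at codon 1.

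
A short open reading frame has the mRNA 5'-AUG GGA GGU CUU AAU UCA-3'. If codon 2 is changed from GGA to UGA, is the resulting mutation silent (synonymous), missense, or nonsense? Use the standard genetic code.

Position 4 falls in codon 2: GGA → Gly.
After the substitution the codon is UGA → Stop.
The new codon is a stop codon, so this is a nonsense mutation.

nonsense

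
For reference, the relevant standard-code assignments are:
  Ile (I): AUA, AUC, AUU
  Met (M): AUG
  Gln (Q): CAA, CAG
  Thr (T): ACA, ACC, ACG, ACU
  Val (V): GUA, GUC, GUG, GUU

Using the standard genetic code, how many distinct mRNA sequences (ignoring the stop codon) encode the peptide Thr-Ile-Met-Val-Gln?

96

Thr: 4 codons.
Ile: 3 codons.
Met: 1 codon.
Val: 4 codons.
Gln: 2 codons.
4 × 3 × 1 × 4 × 2 = 96.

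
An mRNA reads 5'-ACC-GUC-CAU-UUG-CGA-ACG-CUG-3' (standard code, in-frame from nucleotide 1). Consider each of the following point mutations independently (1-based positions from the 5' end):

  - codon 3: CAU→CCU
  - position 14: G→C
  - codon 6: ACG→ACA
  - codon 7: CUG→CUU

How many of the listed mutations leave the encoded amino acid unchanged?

Codon 3: CAU (His) → CCU (Pro) — missense.
Codon 5: CGA (Arg) → CCA (Pro) — missense.
Codon 6: ACG (Thr) → ACA (Thr) — synonymous.
Codon 7: CUG (Leu) → CUU (Leu) — synonymous.
Synonymous: 2 of 4.

2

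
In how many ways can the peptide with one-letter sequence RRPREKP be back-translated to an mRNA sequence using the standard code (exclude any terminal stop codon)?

Arg: 6 codons.
Arg: 6 codons.
Pro: 4 codons.
Arg: 6 codons.
Glu: 2 codons.
Lys: 2 codons.
Pro: 4 codons.
6 × 6 × 4 × 6 × 2 × 2 × 4 = 13824.

13824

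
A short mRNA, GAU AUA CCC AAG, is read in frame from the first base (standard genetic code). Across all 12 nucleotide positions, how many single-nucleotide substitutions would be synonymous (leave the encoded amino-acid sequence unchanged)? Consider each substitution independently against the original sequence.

Codon 1 (GAU, Asp): 1 synonymous substitution.
Codon 2 (AUA, Ile): 2 synonymous substitutions.
Codon 3 (CCC, Pro): 3 synonymous substitutions.
Codon 4 (AAG, Lys): 1 synonymous substitution.
Total: 1 + 2 + 3 + 1 = 7.

7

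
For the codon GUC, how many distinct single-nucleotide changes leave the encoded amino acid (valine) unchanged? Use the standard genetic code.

Position 1: none → 0 synonymous.
Position 2: none → 0 synonymous.
Position 3: GUU, GUA, GUG → 3 synonymous.
Total: 0 + 0 + 3 = 3.

3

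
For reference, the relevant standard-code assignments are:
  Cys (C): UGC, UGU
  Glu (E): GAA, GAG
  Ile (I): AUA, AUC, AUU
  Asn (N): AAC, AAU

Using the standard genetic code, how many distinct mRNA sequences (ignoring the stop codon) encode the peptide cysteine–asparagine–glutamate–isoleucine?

24

Cys: 2 codons.
Asn: 2 codons.
Glu: 2 codons.
Ile: 3 codons.
2 × 2 × 2 × 3 = 24.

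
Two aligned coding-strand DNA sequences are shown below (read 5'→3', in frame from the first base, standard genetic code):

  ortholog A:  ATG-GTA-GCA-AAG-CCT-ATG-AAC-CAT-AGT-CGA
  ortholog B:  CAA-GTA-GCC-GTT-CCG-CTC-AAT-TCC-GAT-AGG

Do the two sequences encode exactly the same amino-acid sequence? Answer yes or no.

Codon 1: ATG Met / CAA Gln — nonsynonymous.
Codon 2: GTA Val / GTA Val — identical.
Codon 3: GCA Ala / GCC Ala — synonymous.
Codon 4: AAG Lys / GTT Val — nonsynonymous.
Codon 5: CCT Pro / CCG Pro — synonymous.
Codon 6: ATG Met / CTC Leu — nonsynonymous.
Codon 7: AAC Asn / AAT Asn — synonymous.
Codon 8: CAT His / TCC Ser — nonsynonymous.
Codon 9: AGT Ser / GAT Asp — nonsynonymous.
Codon 10: CGA Arg / AGG Arg — synonymous.
Nonsynonymous differences: 5 → different protein.

no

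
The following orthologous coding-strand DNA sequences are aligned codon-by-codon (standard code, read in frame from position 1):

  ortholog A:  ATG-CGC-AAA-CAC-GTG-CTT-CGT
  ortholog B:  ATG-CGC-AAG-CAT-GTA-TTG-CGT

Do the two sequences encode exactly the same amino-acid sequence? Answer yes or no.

yes

Codon 1: ATG Met / ATG Met — identical.
Codon 2: CGC Arg / CGC Arg — identical.
Codon 3: AAA Lys / AAG Lys — synonymous.
Codon 4: CAC His / CAT His — synonymous.
Codon 5: GTG Val / GTA Val — synonymous.
Codon 6: CTT Leu / TTG Leu — synonymous.
Codon 7: CGT Arg / CGT Arg — identical.
Nonsynonymous differences: 0 → same protein.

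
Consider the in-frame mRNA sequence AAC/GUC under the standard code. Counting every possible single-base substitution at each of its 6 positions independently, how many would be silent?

Codon 1 (AAC, Asn): 1 synonymous substitution.
Codon 2 (GUC, Val): 3 synonymous substitutions.
Total: 1 + 3 = 4.

4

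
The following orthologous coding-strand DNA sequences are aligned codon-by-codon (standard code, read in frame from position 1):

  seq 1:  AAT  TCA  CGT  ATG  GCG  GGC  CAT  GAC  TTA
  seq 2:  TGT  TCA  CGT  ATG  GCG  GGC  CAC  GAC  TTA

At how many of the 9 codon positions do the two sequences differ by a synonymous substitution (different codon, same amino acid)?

1

Codon 1: AAT Asn / TGT Cys — nonsynonymous.
Codon 2: TCA Ser / TCA Ser — identical.
Codon 3: CGT Arg / CGT Arg — identical.
Codon 4: ATG Met / ATG Met — identical.
Codon 5: GCG Ala / GCG Ala — identical.
Codon 6: GGC Gly / GGC Gly — identical.
Codon 7: CAT His / CAC His — synonymous.
Codon 8: GAC Asp / GAC Asp — identical.
Codon 9: TTA Leu / TTA Leu — identical.
Synonymous differences: 1.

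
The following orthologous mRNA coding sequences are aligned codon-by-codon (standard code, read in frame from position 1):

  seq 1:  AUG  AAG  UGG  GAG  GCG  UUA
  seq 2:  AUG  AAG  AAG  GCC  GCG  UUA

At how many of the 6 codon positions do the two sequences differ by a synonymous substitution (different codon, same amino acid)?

0

Codon 1: AUG Met / AUG Met — identical.
Codon 2: AAG Lys / AAG Lys — identical.
Codon 3: UGG Trp / AAG Lys — nonsynonymous.
Codon 4: GAG Glu / GCC Ala — nonsynonymous.
Codon 5: GCG Ala / GCG Ala — identical.
Codon 6: UUA Leu / UUA Leu — identical.
Synonymous differences: 0.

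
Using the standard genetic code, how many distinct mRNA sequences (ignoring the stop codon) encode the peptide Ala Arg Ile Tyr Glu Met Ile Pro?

Ala: 4 codons.
Arg: 6 codons.
Ile: 3 codons.
Tyr: 2 codons.
Glu: 2 codons.
Met: 1 codon.
Ile: 3 codons.
Pro: 4 codons.
4 × 6 × 3 × 2 × 2 × 1 × 3 × 4 = 3456.

3456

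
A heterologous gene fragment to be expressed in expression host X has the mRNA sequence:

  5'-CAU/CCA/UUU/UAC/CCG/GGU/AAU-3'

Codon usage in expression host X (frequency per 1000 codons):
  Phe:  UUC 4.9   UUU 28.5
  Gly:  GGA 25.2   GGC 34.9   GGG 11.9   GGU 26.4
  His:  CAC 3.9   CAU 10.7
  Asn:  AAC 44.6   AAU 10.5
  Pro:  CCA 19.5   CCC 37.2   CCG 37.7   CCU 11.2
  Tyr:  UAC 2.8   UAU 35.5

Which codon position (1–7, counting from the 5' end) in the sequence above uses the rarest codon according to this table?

4

Codon 1 CAU (His): 10.7 per 1000.
Codon 2 CCA (Pro): 19.5 per 1000.
Codon 3 UUU (Phe): 28.5 per 1000.
Codon 4 UAC (Tyr): 2.8 per 1000.
Codon 5 CCG (Pro): 37.7 per 1000.
Codon 6 GGU (Gly): 26.4 per 1000.
Codon 7 AAU (Asn): 10.5 per 1000.
Lowest frequency is 2.8 at codon 4.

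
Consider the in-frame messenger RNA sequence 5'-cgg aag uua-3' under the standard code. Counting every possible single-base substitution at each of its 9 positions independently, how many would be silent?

7

Codon 1 (CGG, Arg): 4 synonymous substitutions.
Codon 2 (AAG, Lys): 1 synonymous substitution.
Codon 3 (UUA, Leu): 2 synonymous substitutions.
Total: 4 + 1 + 2 = 7.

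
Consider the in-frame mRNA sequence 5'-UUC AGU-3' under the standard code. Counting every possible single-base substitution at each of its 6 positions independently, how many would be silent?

2

Codon 1 (UUC, Phe): 1 synonymous substitution.
Codon 2 (AGU, Ser): 1 synonymous substitution.
Total: 1 + 1 = 2.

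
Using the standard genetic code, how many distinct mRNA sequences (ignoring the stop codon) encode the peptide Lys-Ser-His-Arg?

Lys: 2 codons.
Ser: 6 codons.
His: 2 codons.
Arg: 6 codons.
2 × 6 × 2 × 6 = 144.

144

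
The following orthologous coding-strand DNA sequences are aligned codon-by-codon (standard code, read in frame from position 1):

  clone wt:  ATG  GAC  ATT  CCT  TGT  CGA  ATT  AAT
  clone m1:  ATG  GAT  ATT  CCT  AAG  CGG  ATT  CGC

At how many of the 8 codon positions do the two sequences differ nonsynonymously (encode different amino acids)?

2

Codon 1: ATG Met / ATG Met — identical.
Codon 2: GAC Asp / GAT Asp — synonymous.
Codon 3: ATT Ile / ATT Ile — identical.
Codon 4: CCT Pro / CCT Pro — identical.
Codon 5: TGT Cys / AAG Lys — nonsynonymous.
Codon 6: CGA Arg / CGG Arg — synonymous.
Codon 7: ATT Ile / ATT Ile — identical.
Codon 8: AAT Asn / CGC Arg — nonsynonymous.
Nonsynonymous differences: 2.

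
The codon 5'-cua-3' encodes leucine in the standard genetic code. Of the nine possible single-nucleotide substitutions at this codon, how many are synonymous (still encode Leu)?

Position 1: UUA → 1 synonymous.
Position 2: none → 0 synonymous.
Position 3: CUU, CUC, CUG → 3 synonymous.
Total: 1 + 0 + 3 = 4.

4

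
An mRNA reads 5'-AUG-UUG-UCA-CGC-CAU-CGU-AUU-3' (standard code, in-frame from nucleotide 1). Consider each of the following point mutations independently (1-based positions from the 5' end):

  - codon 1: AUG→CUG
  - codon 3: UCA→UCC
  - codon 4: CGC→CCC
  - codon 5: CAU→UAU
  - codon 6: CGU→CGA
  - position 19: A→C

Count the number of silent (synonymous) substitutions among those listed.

2

Codon 1: AUG (Met) → CUG (Leu) — missense.
Codon 3: UCA (Ser) → UCC (Ser) — synonymous.
Codon 4: CGC (Arg) → CCC (Pro) — missense.
Codon 5: CAU (His) → UAU (Tyr) — missense.
Codon 6: CGU (Arg) → CGA (Arg) — synonymous.
Codon 7: AUU (Ile) → CUU (Leu) — missense.
Synonymous: 2 of 6.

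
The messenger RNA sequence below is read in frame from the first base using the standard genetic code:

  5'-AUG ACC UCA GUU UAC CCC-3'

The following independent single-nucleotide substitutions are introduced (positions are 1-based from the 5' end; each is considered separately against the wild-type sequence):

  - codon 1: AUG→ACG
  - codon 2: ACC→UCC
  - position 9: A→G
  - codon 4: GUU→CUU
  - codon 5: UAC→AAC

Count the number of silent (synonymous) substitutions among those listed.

Codon 1: AUG (Met) → ACG (Thr) — missense.
Codon 2: ACC (Thr) → UCC (Ser) — missense.
Codon 3: UCA (Ser) → UCG (Ser) — synonymous.
Codon 4: GUU (Val) → CUU (Leu) — missense.
Codon 5: UAC (Tyr) → AAC (Asn) — missense.
Synonymous: 1 of 5.

1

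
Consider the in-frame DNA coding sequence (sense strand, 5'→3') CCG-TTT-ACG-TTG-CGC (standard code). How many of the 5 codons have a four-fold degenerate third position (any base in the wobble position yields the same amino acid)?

3

Codon 1 CCG (Pro): third position 4-fold.
Codon 2 TTT (Phe): third position 2-fold.
Codon 3 ACG (Thr): third position 4-fold.
Codon 4 TTG (Leu): third position 2-fold.
Codon 5 CGC (Arg): third position 4-fold.
Four-fold degenerate third positions: 3.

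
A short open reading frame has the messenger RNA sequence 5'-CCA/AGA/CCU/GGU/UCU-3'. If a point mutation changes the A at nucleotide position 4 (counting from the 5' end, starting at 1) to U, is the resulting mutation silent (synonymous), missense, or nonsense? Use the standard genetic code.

Position 4 falls in codon 2: AGA → Arg.
After the substitution the codon is UGA → Stop.
The new codon is a stop codon, so this is a nonsense mutation.

nonsense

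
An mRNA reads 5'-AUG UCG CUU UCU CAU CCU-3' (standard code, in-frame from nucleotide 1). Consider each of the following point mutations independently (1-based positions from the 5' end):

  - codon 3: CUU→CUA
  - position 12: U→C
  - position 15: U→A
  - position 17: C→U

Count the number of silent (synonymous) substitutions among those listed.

2

Codon 3: CUU (Leu) → CUA (Leu) — synonymous.
Codon 4: UCU (Ser) → UCC (Ser) — synonymous.
Codon 5: CAU (His) → CAA (Gln) — missense.
Codon 6: CCU (Pro) → CUU (Leu) — missense.
Synonymous: 2 of 4.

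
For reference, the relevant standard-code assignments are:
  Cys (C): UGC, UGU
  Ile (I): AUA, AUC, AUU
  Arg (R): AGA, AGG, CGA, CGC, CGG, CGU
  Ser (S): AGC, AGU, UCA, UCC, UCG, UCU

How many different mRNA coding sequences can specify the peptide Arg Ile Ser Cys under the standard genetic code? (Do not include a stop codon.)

216

Arg: 6 codons.
Ile: 3 codons.
Ser: 6 codons.
Cys: 2 codons.
6 × 3 × 6 × 2 = 216.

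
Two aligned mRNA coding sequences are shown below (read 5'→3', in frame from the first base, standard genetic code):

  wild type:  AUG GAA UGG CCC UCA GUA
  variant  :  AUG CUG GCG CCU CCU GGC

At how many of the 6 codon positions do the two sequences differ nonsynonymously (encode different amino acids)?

Codon 1: AUG Met / AUG Met — identical.
Codon 2: GAA Glu / CUG Leu — nonsynonymous.
Codon 3: UGG Trp / GCG Ala — nonsynonymous.
Codon 4: CCC Pro / CCU Pro — synonymous.
Codon 5: UCA Ser / CCU Pro — nonsynonymous.
Codon 6: GUA Val / GGC Gly — nonsynonymous.
Nonsynonymous differences: 4.

4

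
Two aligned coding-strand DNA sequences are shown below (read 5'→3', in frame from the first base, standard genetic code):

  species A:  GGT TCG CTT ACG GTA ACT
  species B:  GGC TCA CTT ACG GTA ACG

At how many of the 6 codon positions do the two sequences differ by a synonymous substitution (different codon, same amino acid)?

Codon 1: GGT Gly / GGC Gly — synonymous.
Codon 2: TCG Ser / TCA Ser — synonymous.
Codon 3: CTT Leu / CTT Leu — identical.
Codon 4: ACG Thr / ACG Thr — identical.
Codon 5: GTA Val / GTA Val — identical.
Codon 6: ACT Thr / ACG Thr — synonymous.
Synonymous differences: 3.

3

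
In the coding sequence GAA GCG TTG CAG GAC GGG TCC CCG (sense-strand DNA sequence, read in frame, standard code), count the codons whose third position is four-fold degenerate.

4

Codon 1 GAA (Glu): third position 2-fold.
Codon 2 GCG (Ala): third position 4-fold.
Codon 3 TTG (Leu): third position 2-fold.
Codon 4 CAG (Gln): third position 2-fold.
Codon 5 GAC (Asp): third position 2-fold.
Codon 6 GGG (Gly): third position 4-fold.
Codon 7 TCC (Ser): third position 4-fold.
Codon 8 CCG (Pro): third position 4-fold.
Four-fold degenerate third positions: 4.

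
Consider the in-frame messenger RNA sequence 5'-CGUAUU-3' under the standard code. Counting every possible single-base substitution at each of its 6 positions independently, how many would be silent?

Codon 1 (CGU, Arg): 3 synonymous substitutions.
Codon 2 (AUU, Ile): 2 synonymous substitutions.
Total: 3 + 2 = 5.

5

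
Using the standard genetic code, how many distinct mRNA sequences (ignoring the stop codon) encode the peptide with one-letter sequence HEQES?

His: 2 codons.
Glu: 2 codons.
Gln: 2 codons.
Glu: 2 codons.
Ser: 6 codons.
2 × 2 × 2 × 2 × 6 = 96.

96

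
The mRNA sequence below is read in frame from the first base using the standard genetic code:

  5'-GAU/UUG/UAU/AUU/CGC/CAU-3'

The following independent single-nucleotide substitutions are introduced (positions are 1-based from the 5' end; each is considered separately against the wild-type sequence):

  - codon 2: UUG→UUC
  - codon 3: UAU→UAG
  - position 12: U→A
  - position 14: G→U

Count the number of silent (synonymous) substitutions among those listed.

Codon 2: UUG (Leu) → UUC (Phe) — missense.
Codon 3: UAU (Tyr) → UAG (Stop) — nonsense.
Codon 4: AUU (Ile) → AUA (Ile) — synonymous.
Codon 5: CGC (Arg) → CUC (Leu) — missense.
Synonymous: 1 of 4.

1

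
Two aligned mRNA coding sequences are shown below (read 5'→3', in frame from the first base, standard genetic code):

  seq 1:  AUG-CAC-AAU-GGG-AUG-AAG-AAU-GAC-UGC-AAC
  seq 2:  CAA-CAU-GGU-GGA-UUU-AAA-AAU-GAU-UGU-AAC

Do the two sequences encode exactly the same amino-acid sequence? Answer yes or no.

no

Codon 1: AUG Met / CAA Gln — nonsynonymous.
Codon 2: CAC His / CAU His — synonymous.
Codon 3: AAU Asn / GGU Gly — nonsynonymous.
Codon 4: GGG Gly / GGA Gly — synonymous.
Codon 5: AUG Met / UUU Phe — nonsynonymous.
Codon 6: AAG Lys / AAA Lys — synonymous.
Codon 7: AAU Asn / AAU Asn — identical.
Codon 8: GAC Asp / GAU Asp — synonymous.
Codon 9: UGC Cys / UGU Cys — synonymous.
Codon 10: AAC Asn / AAC Asn — identical.
Nonsynonymous differences: 3 → different protein.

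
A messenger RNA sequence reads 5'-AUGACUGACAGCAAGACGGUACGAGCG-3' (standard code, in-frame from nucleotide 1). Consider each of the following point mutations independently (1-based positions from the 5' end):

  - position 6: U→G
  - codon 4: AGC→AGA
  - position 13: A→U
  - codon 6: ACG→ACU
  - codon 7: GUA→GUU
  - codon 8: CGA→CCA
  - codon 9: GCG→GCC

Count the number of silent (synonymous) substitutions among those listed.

4

Codon 2: ACU (Thr) → ACG (Thr) — synonymous.
Codon 4: AGC (Ser) → AGA (Arg) — missense.
Codon 5: AAG (Lys) → UAG (Stop) — nonsense.
Codon 6: ACG (Thr) → ACU (Thr) — synonymous.
Codon 7: GUA (Val) → GUU (Val) — synonymous.
Codon 8: CGA (Arg) → CCA (Pro) — missense.
Codon 9: GCG (Ala) → GCC (Ala) — synonymous.
Synonymous: 4 of 7.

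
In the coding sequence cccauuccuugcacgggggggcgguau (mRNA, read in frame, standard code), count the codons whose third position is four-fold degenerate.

6

Codon 1 CCC (Pro): third position 4-fold.
Codon 2 AUU (Ile): third position 3-fold.
Codon 3 CCU (Pro): third position 4-fold.
Codon 4 UGC (Cys): third position 2-fold.
Codon 5 ACG (Thr): third position 4-fold.
Codon 6 GGG (Gly): third position 4-fold.
Codon 7 GGG (Gly): third position 4-fold.
Codon 8 CGG (Arg): third position 4-fold.
Codon 9 UAU (Tyr): third position 2-fold.
Four-fold degenerate third positions: 6.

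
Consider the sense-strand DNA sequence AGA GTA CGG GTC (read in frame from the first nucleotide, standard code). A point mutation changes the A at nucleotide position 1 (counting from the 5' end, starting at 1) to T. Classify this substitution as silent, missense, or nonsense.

nonsense

Position 1 falls in codon 1: AGA → Arg.
After the substitution the codon is TGA → Stop.
The new codon is a stop codon, so this is a nonsense mutation.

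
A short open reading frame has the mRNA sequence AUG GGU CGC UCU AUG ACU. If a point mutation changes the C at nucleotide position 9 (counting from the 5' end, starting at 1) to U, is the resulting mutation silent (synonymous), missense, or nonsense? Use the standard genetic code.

Position 9 falls in codon 3: CGC → Arg.
After the substitution the codon is CGU → Arg.
Both encode Arg, so the change is synonymous.

silent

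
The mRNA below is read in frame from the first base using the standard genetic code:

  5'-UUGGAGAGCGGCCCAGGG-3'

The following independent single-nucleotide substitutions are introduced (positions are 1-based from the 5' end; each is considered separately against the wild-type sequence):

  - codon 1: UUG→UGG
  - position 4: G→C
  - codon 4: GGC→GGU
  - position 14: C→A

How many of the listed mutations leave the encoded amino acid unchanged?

Codon 1: UUG (Leu) → UGG (Trp) — missense.
Codon 2: GAG (Glu) → CAG (Gln) — missense.
Codon 4: GGC (Gly) → GGU (Gly) — synonymous.
Codon 5: CCA (Pro) → CAA (Gln) — missense.
Synonymous: 1 of 4.

1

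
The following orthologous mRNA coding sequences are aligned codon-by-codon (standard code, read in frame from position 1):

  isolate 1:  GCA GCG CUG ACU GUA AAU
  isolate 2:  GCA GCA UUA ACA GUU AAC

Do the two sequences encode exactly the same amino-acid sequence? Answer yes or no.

yes

Codon 1: GCA Ala / GCA Ala — identical.
Codon 2: GCG Ala / GCA Ala — synonymous.
Codon 3: CUG Leu / UUA Leu — synonymous.
Codon 4: ACU Thr / ACA Thr — synonymous.
Codon 5: GUA Val / GUU Val — synonymous.
Codon 6: AAU Asn / AAC Asn — synonymous.
Nonsynonymous differences: 0 → same protein.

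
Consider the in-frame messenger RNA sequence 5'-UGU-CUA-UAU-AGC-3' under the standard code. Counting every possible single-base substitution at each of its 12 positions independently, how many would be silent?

7

Codon 1 (UGU, Cys): 1 synonymous substitution.
Codon 2 (CUA, Leu): 4 synonymous substitutions.
Codon 3 (UAU, Tyr): 1 synonymous substitution.
Codon 4 (AGC, Ser): 1 synonymous substitution.
Total: 1 + 4 + 1 + 1 = 7.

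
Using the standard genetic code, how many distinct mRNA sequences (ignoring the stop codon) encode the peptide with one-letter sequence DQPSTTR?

Asp: 2 codons.
Gln: 2 codons.
Pro: 4 codons.
Ser: 6 codons.
Thr: 4 codons.
Thr: 4 codons.
Arg: 6 codons.
2 × 2 × 4 × 6 × 4 × 4 × 6 = 9216.

9216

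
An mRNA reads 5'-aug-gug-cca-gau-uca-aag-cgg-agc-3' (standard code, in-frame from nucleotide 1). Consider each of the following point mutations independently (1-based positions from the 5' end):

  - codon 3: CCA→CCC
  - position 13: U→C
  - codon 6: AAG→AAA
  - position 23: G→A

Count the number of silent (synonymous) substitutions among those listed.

2

Codon 3: CCA (Pro) → CCC (Pro) — synonymous.
Codon 5: UCA (Ser) → CCA (Pro) — missense.
Codon 6: AAG (Lys) → AAA (Lys) — synonymous.
Codon 8: AGC (Ser) → AAC (Asn) — missense.
Synonymous: 2 of 4.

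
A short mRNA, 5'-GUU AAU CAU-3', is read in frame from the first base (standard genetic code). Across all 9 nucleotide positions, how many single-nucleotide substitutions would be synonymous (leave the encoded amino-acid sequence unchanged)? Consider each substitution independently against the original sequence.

Codon 1 (GUU, Val): 3 synonymous substitutions.
Codon 2 (AAU, Asn): 1 synonymous substitution.
Codon 3 (CAU, His): 1 synonymous substitution.
Total: 3 + 1 + 1 = 5.

5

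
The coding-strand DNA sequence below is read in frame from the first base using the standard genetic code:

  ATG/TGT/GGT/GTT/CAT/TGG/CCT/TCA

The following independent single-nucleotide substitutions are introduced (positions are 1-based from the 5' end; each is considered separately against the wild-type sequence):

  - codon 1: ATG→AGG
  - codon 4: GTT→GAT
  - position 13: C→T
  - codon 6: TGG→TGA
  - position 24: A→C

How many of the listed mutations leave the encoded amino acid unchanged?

Codon 1: ATG (Met) → AGG (Arg) — missense.
Codon 4: GTT (Val) → GAT (Asp) — missense.
Codon 5: CAT (His) → TAT (Tyr) — missense.
Codon 6: TGG (Trp) → TGA (Stop) — nonsense.
Codon 8: TCA (Ser) → TCC (Ser) — synonymous.
Synonymous: 1 of 5.

1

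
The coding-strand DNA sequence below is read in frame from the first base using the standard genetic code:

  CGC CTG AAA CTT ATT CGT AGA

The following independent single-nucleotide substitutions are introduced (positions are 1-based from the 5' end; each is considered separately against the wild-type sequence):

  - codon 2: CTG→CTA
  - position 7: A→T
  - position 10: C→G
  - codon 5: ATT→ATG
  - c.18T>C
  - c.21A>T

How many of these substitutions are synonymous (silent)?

2

Codon 2: CTG (Leu) → CTA (Leu) — synonymous.
Codon 3: AAA (Lys) → TAA (Stop) — nonsense.
Codon 4: CTT (Leu) → GTT (Val) — missense.
Codon 5: ATT (Ile) → ATG (Met) — missense.
Codon 6: CGT (Arg) → CGC (Arg) — synonymous.
Codon 7: AGA (Arg) → AGT (Ser) — missense.
Synonymous: 2 of 6.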